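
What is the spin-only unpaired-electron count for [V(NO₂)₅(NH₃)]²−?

Each nitro (N-bound nitrite) is −1; ammonia is neutral; balancing the −2 overall charge requires V(III).
V sits in group 5, so the d-electron count is 5 − 3 = 2.
In an octahedral field the d² configuration is t₂g²e_g⁰ (only one arrangement possible), giving 2 unpaired electrons.

2 unpaired electrons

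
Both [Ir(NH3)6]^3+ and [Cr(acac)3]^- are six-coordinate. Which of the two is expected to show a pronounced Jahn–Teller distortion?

[Cr(acac)3]^-

[Ir(NH3)6]^3+: Ammonia is neutral; balancing the +3 overall charge requires Ir(III). Iridium is a group-9 element; Ir(III) is therefore d⁶. A 5d ion has a large Δₒ and is invariably low-spin. The d⁶ configuration leaves the e_g set evenly filled (or empty) — no strong Jahn–Teller driving force.
[Cr(acac)3]^-: Summing ligand charges against the −1 overall charge gives an oxidation state of +2 for chromium. Chromium is a group-6 element; Cr(II) is therefore d⁴. Acetylacetonate is a weak-field ligand for a first-row metal, so the complex is high-spin. The t₂g³e_g¹ (high-spin) configuration has an unevenly filled e_g set; the Jahn–Teller theorem predicts a tetragonal distortion (typically axial elongation) to lift the degeneracy.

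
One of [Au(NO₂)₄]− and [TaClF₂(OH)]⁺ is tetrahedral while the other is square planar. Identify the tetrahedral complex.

For [Au(NO₂)₄]−: Ligand charges: each nitro (N-bound nitrite) is −1. With an overall charge of −1 the gold centre must be in the +3 oxidation state. Gold is a group-11 element; Au(III) is therefore d⁸. A 5d d⁸ ion has a large crystal-field splitting; square planar leaves the high-energy d_{x²−y²} orbital empty and maximises CFSE. → square planar.
For [TaClF₂(OH)]⁺: Each chloride is −1; each fluoride is −1; each hydroxide is −1; balancing the +1 overall charge requires Ta(V). Ta sits in group 5, so the d-electron count is 5 − 5 = 0. A d⁰ ion has no crystal-field stabilisation preference between square planar and tetrahedral, so four ligands adopt the sterically favoured tetrahedral geometry. → tetrahedral.

[TaClF₂(OH)]⁺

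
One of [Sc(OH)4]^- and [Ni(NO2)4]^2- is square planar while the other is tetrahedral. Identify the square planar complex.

[Ni(NO2)4]^2-

For [Sc(OH)4]^-: Each hydroxide is −1; balancing the −1 overall charge requires Sc(III). Sc sits in group 3, so the d-electron count is 3 − 3 = 0. A d⁰ ion has no crystal-field stabilisation preference between square planar and tetrahedral, so four ligands adopt the sterically favoured tetrahedral geometry. → tetrahedral.
For [Ni(NO2)4]^2-: Ligand charges: each nitro (N-bound nitrite) is −1. With an overall charge of −2 the nickel centre must be in the +2 oxidation state. Ni sits in group 10, so the d-electron count is 10 − 2 = 8. Nitro (N-bound nitrite) is a strong-field ligand (high in the spectrochemical series). A 3d d⁸ ion with strong-field ligands gains enough CFSE to favour square planar over tetrahedral. → square planar.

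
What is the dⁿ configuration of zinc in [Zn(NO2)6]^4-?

Each nitro (N-bound nitrite) is −1; balancing the −4 overall charge requires Zn(II).
Zinc is a group-12 element; Zn(II) is therefore d¹⁰.

d10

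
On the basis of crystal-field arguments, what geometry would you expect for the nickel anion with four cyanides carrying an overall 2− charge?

square planar

Ligand charges: each cyanide is −1. With an overall charge of −2 the nickel centre must be in the +2 oxidation state.
Group 10 minus oxidation state 2 gives a d⁸ configuration.
With 4 monodentate ligands the coordination number is 4.
Cyanide is a strong-field ligand (high in the spectrochemical series).
A 3d d⁸ ion with strong-field ligands gains enough CFSE to favour square planar over tetrahedral.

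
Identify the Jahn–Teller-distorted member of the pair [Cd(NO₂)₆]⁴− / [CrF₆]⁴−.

[Cd(NO₂)₆]⁴−: Each nitro (N-bound nitrite) is −1; balancing the −4 overall charge requires Cd(II). Group 12 minus oxidation state 2 gives a d¹⁰ configuration. The d¹⁰ configuration leaves the e_g set evenly filled (or empty) — no strong Jahn–Teller driving force.
[CrF₆]⁴−: Ligand charges: each fluoride is −1. With an overall charge of −4 the chromium centre must be in the +2 oxidation state. Group 6 minus oxidation state 2 gives a d⁴ configuration. Fluoride is a weak-field ligand for a first-row metal, so the complex is high-spin. The t₂g³e_g¹ (high-spin) configuration has an unevenly filled e_g set; the Jahn–Teller theorem predicts a tetragonal distortion (typically axial elongation) to lift the degeneracy.

[CrF₆]⁴−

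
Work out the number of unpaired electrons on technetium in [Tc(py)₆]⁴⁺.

Ligand charges: pyridine is neutral. With an overall charge of +4 the technetium centre must be in the +4 oxidation state.
Group 7 minus oxidation state 4 gives a d³ configuration.
In an octahedral field the d³ configuration is t₂g³e_g⁰ (only one arrangement possible), giving 3 unpaired electrons.

3 unpaired electrons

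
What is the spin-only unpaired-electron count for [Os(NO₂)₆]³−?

Each nitro (N-bound nitrite) is −1; balancing the −3 overall charge requires Os(III).
Os sits in group 8, so the d-electron count is 8 − 3 = 5.
The spin state decides the count: a 5d ion has a large Δₒ and is invariably low-spin.
An octahedral low-spin d⁵ ion is t₂g⁵e_g⁰, giving 1 unpaired electron.

1 unpaired electron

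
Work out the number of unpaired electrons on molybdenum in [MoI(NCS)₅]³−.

3 unpaired electrons

Summing ligand charges against the −3 overall charge gives an oxidation state of +3 for molybdenum.
Group 6 minus oxidation state 3 gives a d³ configuration.
In an octahedral field the d³ configuration is t₂g³e_g⁰ (only one arrangement possible), giving 3 unpaired electrons.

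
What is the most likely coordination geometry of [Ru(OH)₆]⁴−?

Summing ligand charges against the −4 overall charge gives an oxidation state of +2 for ruthenium.
Ru sits in group 8, so the d-electron count is 8 − 2 = 6.
With 6 monodentate ligands the coordination number is 6.
Six donors around a single metal centre give an octahedral coordination sphere.

octahedral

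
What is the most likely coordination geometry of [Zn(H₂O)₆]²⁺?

Ligand charges: water is neutral. With an overall charge of +2 the zinc centre must be in the +2 oxidation state.
Group 12 minus oxidation state 2 gives a d¹⁰ configuration.
Coordination number: 6.
Six donors around a single metal centre give an octahedral coordination sphere.

octahedral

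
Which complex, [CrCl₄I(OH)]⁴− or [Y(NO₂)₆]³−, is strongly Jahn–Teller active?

[CrCl₄I(OH)]⁴−

[CrCl₄I(OH)]⁴−: Summing ligand charges against the −4 overall charge gives an oxidation state of +2 for chromium. Chromium is a group-6 element; Cr(II) is therefore d⁴. Chloride, hydroxide, and iodide are weak-field ligands for a first-row metal, so the complex is high-spin. The t₂g³e_g¹ (high-spin) configuration has an unevenly filled e_g set; the Jahn–Teller theorem predicts a tetragonal distortion (typically axial elongation) to lift the degeneracy.
[Y(NO₂)₆]³−: Each nitro (N-bound nitrite) is −1; balancing the −3 overall charge requires Y(III). Y sits in group 3, so the d-electron count is 3 − 3 = 0. The d⁰ configuration leaves the e_g set evenly filled (or empty) — no strong Jahn–Teller driving force.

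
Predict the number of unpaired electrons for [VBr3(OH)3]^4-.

3 unpaired electrons

Summing ligand charges against the −4 overall charge gives an oxidation state of +2 for vanadium.
Group 5 minus oxidation state 2 gives a d³ configuration.
In an octahedral field the d³ configuration is t₂g³e_g⁰ (only one arrangement possible), giving 3 unpaired electrons.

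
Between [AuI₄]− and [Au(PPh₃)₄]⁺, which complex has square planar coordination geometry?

[AuI₄]−

For [AuI₄]−: Ligand charges: each iodide is −1. With an overall charge of −1 the gold centre must be in the +3 oxidation state. Au sits in group 11, so the d-electron count is 11 − 3 = 8. A 5d d⁸ ion has a large crystal-field splitting; square planar leaves the high-energy d_{x²−y²} orbital empty and maximises CFSE. → square planar.
For [Au(PPh₃)₄]⁺: Triphenylphosphine is neutral; balancing the +1 overall charge requires Au(I). Gold is a group-11 element; Au(I) is therefore d¹⁰. A d¹⁰ ion has no crystal-field stabilisation preference between square planar and tetrahedral, so four ligands adopt the sterically favoured tetrahedral geometry. → tetrahedral.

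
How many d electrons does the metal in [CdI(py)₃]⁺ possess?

d¹⁰

Ligand charges: each iodide is −1; pyridine is neutral. With an overall charge of +1 the cadmium centre must be in the +2 oxidation state.
Cd sits in group 12, so the d-electron count is 12 − 2 = 10.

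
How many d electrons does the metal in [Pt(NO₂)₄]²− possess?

d⁸

Each nitro (N-bound nitrite) is −1; balancing the −2 overall charge requires Pt(II).
Group 10 minus oxidation state 2 gives a d⁸ configuration.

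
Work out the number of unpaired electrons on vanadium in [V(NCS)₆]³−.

Summing ligand charges against the −3 overall charge gives an oxidation state of +3 for vanadium.
Vanadium is a group-5 element; V(III) is therefore d².
In an octahedral field the d² configuration is t₂g²e_g⁰ (only one arrangement possible), giving 2 unpaired electrons.

2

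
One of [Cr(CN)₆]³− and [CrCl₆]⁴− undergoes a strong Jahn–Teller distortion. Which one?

[Cr(CN)₆]³−: Summing ligand charges against the −3 overall charge gives an oxidation state of +3 for chromium. Cr sits in group 6, so the d-electron count is 6 − 3 = 3. The d³ configuration leaves the e_g set evenly filled (or empty) — no strong Jahn–Teller driving force.
[CrCl₆]⁴−: Each chloride is −1; balancing the −4 overall charge requires Cr(II). Cr sits in group 6, so the d-electron count is 6 − 2 = 4. Chloride is a weak-field ligand for a first-row metal, so the complex is high-spin. The t₂g³e_g¹ (high-spin) configuration has an unevenly filled e_g set; the Jahn–Teller theorem predicts a tetragonal distortion (typically axial elongation) to lift the degeneracy.

[CrCl₆]⁴−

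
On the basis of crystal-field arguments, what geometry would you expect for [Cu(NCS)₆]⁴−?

octahedral

Summing ligand charges against the −4 overall charge gives an oxidation state of +2 for copper.
Cu sits in group 11, so the d-electron count is 11 − 2 = 9.
Coordination number: 6.
Six donors around a single metal centre give an octahedral coordination sphere.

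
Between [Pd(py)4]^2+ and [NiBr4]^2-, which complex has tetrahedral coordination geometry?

For [Pd(py)4]^2+: Summing ligand charges against the +2 overall charge gives an oxidation state of +2 for palladium. Pd sits in group 10, so the d-electron count is 10 − 2 = 8. A 4d d⁸ ion has a large crystal-field splitting; square planar leaves the high-energy d_{x²−y²} orbital empty and maximises CFSE. → square planar.
For [NiBr4]^2-: Summing ligand charges against the −2 overall charge gives an oxidation state of +2 for nickel. Group 10 minus oxidation state 2 gives a d⁸ configuration. Bromide is a weak-field ligand. With weak-field ligands the CFSE gain from square planar is small, so a 3d d⁸ ion takes the sterically preferred tetrahedral geometry. → tetrahedral.

[NiBr4]^2-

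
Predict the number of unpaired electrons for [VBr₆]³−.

Each bromide is −1; balancing the −3 overall charge requires V(III).
V sits in group 5, so the d-electron count is 5 − 3 = 2.
In an octahedral field the d² configuration is t₂g²e_g⁰ (only one arrangement possible), giving 2 unpaired electrons.

2 unpaired electrons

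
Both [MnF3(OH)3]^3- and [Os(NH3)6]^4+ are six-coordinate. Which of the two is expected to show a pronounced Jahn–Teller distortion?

[MnF3(OH)3]^3-

[MnF3(OH)3]^3-: Each fluoride is −1; each hydroxide is −1; balancing the −3 overall charge requires Mn(III). Mn sits in group 7, so the d-electron count is 7 − 3 = 4. Fluoride and hydroxide are weak-field ligands for a first-row metal, so the complex is high-spin. The t₂g³e_g¹ (high-spin) configuration has an unevenly filled e_g set; the Jahn–Teller theorem predicts a tetragonal distortion (typically axial elongation) to lift the degeneracy.
[Os(NH3)6]^4+: Summing ligand charges against the +4 overall charge gives an oxidation state of +4 for osmium. Osmium is a group-8 element; Os(IV) is therefore d⁴. A 5d ion has a large Δₒ and is invariably low-spin. The d⁴ configuration leaves the e_g set evenly filled (or empty) — no strong Jahn–Teller driving force.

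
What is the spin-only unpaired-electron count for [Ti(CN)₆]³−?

Summing ligand charges against the −3 overall charge gives an oxidation state of +3 for titanium.
Ti sits in group 4, so the d-electron count is 4 − 3 = 1.
In an octahedral field the d¹ configuration is t₂g¹e_g⁰ (only one arrangement possible), giving 1 unpaired electron.

1 unpaired electron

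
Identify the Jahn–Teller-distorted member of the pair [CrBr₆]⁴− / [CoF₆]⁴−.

[CrBr₆]⁴−

[CrBr₆]⁴−: Each bromide is −1; balancing the −4 overall charge requires Cr(II). Chromium is a group-6 element; Cr(II) is therefore d⁴. Bromide is a weak-field ligand for a first-row metal, so the complex is high-spin. The t₂g³e_g¹ (high-spin) configuration has an unevenly filled e_g set; the Jahn–Teller theorem predicts a tetragonal distortion (typically axial elongation) to lift the degeneracy.
[CoF₆]⁴−: Ligand charges: each fluoride is −1. With an overall charge of −4 the cobalt centre must be in the +2 oxidation state. Group 9 minus oxidation state 2 gives a d⁷ configuration. Fluoride is a weak-field ligand for a first-row metal, so the complex is high-spin. The d⁷ configuration leaves the e_g set evenly filled (or empty) — no strong Jahn–Teller driving force.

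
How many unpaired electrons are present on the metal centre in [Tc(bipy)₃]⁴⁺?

3 unpaired electrons

Ligand charges: 2,2′-bipyridine is neutral. With an overall charge of +4 the technetium centre must be in the +4 oxidation state.
Tc sits in group 7, so the d-electron count is 7 − 4 = 3.
Counting donor atoms: 3×2,2′-bipyridine (bidentate) → 6 donors. Coordination number = 6.
In an octahedral field the d³ configuration is t₂g³e_g⁰ (only one arrangement possible), giving 3 unpaired electrons.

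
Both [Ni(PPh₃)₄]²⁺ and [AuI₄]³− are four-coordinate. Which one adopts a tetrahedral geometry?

[AuI₄]³−

For [Ni(PPh₃)₄]²⁺: Summing ligand charges against the +2 overall charge gives an oxidation state of +2 for nickel. Nickel is a group-10 element; Ni(II) is therefore d⁸. Triphenylphosphine is a strong-field ligand (high in the spectrochemical series). A 3d d⁸ ion with strong-field ligands gains enough CFSE to favour square planar over tetrahedral. → square planar.
For [AuI₄]³−: Summing ligand charges against the −3 overall charge gives an oxidation state of +1 for gold. Gold is a group-11 element; Au(I) is therefore d¹⁰. A d¹⁰ ion has no crystal-field stabilisation preference between square planar and tetrahedral, so four ligands adopt the sterically favoured tetrahedral geometry. → tetrahedral.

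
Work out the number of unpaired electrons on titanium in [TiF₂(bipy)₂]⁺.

1

Each fluoride is −1; 2,2′-bipyridine is neutral; balancing the +1 overall charge requires Ti(III).
Group 4 minus oxidation state 3 gives a d¹ configuration.
Counting donor atoms: 2×fluoride (monodentate) → 2 donors; 2×2,2′-bipyridine (bidentate) → 4 donors. Coordination number = 6.
In an octahedral field the d¹ configuration is t₂g¹e_g⁰ (only one arrangement possible), giving 1 unpaired electron.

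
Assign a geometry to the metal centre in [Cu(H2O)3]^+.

trigonal planar

Summing ligand charges against the +1 overall charge gives an oxidation state of +1 for copper.
Cu sits in group 11, so the d-electron count is 11 − 1 = 10.
With 3 monodentate ligands the coordination number is 3.
Three ligands around a d¹⁰ centre minimise repulsion in a trigonal-planar arrangement.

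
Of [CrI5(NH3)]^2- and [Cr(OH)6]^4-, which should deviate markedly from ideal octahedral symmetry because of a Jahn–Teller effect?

[Cr(OH)6]^4-

[CrI5(NH3)]^2-: Ligand charges: each iodide is −1; ammonia is neutral. With an overall charge of −2 the chromium centre must be in the +3 oxidation state. Cr sits in group 6, so the d-electron count is 6 − 3 = 3. The d³ configuration leaves the e_g set evenly filled (or empty) — no strong Jahn–Teller driving force.
[Cr(OH)6]^4-: Ligand charges: each hydroxide is −1. With an overall charge of −4 the chromium centre must be in the +2 oxidation state. Chromium is a group-6 element; Cr(II) is therefore d⁴. Hydroxide is a weak-field ligand for a first-row metal, so the complex is high-spin. The t₂g³e_g¹ (high-spin) configuration has an unevenly filled e_g set; the Jahn–Teller theorem predicts a tetragonal distortion (typically axial elongation) to lift the degeneracy.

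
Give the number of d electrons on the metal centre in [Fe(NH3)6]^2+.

d⁶

Ligand charges: ammonia is neutral. With an overall charge of +2 the iron centre must be in the +2 oxidation state.
Fe sits in group 8, so the d-electron count is 8 − 2 = 6.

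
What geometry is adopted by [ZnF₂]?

Ligand charges: each fluoride is −1. With an overall charge of 0 the zinc centre must be in the +2 oxidation state.
Zinc is a group-12 element; Zn(II) is therefore d¹⁰.
Coordination number: 2.
A d¹⁰ ion with only two ligands adopts a linear arrangement (sp hybridisation; no CFSE preference).

linear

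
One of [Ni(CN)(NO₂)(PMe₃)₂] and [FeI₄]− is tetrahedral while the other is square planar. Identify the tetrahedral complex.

[FeI₄]−

For [Ni(CN)(NO₂)(PMe₃)₂]: Summing ligand charges against the 0 overall charge gives an oxidation state of +2 for nickel. Group 10 minus oxidation state 2 gives a d⁸ configuration. Cyanide, nitro (N-bound nitrite), and trimethylphosphine are strong-field ligands (high in the spectrochemical series). A 3d d⁸ ion with strong-field ligands gains enough CFSE to favour square planar over tetrahedral. → square planar.
For [FeI₄]−: Each iodide is −1; balancing the −1 overall charge requires Fe(III). Fe sits in group 8, so the d-electron count is 8 − 3 = 5. A high-spin d⁵ ion has zero CFSE in either geometry, so four ligands adopt the sterically favoured tetrahedral geometry. → tetrahedral.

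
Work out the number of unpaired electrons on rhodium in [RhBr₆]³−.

0 unpaired electrons

Summing ligand charges against the −3 overall charge gives an oxidation state of +3 for rhodium.
Rhodium is a group-9 element; Rh(III) is therefore d⁶.
The spin state decides the count: a 4d ion has a large Δₒ and is invariably low-spin.
An octahedral low-spin d⁶ ion is t₂g⁶e_g⁰, giving 0 unpaired electrons.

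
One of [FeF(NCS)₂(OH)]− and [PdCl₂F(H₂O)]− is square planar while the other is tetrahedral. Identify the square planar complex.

[PdCl₂F(H₂O)]−

For [FeF(NCS)₂(OH)]−: Summing ligand charges against the −1 overall charge gives an oxidation state of +3 for iron. Iron is a group-8 element; Fe(III) is therefore d⁵. A high-spin d⁵ ion has zero CFSE in either geometry, so four ligands adopt the sterically favoured tetrahedral geometry. → tetrahedral.
For [PdCl₂F(H₂O)]−: Ligand charges: each chloride is −1; each fluoride is −1; water is neutral. With an overall charge of −1 the palladium centre must be in the +2 oxidation state. Pd sits in group 10, so the d-electron count is 10 − 2 = 8. A 4d d⁸ ion has a large crystal-field splitting; square planar leaves the high-energy d_{x²−y²} orbital empty and maximises CFSE. → square planar.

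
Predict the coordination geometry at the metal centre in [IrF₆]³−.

Summing ligand charges against the −3 overall charge gives an oxidation state of +3 for iridium.
Iridium is a group-9 element; Ir(III) is therefore d⁶.
Coordination number: 6.
Six donors around a single metal centre give an octahedral coordination sphere.

octahedral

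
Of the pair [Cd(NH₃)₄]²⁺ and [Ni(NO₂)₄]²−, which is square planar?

For [Cd(NH₃)₄]²⁺: Ligand charges: ammonia is neutral. With an overall charge of +2 the cadmium centre must be in the +2 oxidation state. Cd sits in group 12, so the d-electron count is 12 − 2 = 10. A d¹⁰ ion has no crystal-field stabilisation preference between square planar and tetrahedral, so four ligands adopt the sterically favoured tetrahedral geometry. → tetrahedral.
For [Ni(NO₂)₄]²−: Summing ligand charges against the −2 overall charge gives an oxidation state of +2 for nickel. Group 10 minus oxidation state 2 gives a d⁸ configuration. Nitro (N-bound nitrite) is a strong-field ligand (high in the spectrochemical series). A 3d d⁸ ion with strong-field ligands gains enough CFSE to favour square planar over tetrahedral. → square planar.

[Ni(NO₂)₄]²−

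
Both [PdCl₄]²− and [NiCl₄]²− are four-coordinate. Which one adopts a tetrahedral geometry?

For [PdCl₄]²−: Summing ligand charges against the −2 overall charge gives an oxidation state of +2 for palladium. Palladium is a group-10 element; Pd(II) is therefore d⁸. A 4d d⁸ ion has a large crystal-field splitting; square planar leaves the high-energy d_{x²−y²} orbital empty and maximises CFSE. → square planar.
For [NiCl₄]²−: Ligand charges: each chloride is −1. With an overall charge of −2 the nickel centre must be in the +2 oxidation state. Nickel is a group-10 element; Ni(II) is therefore d⁸. Chloride is a weak-field ligand. With weak-field ligands the CFSE gain from square planar is small, so a 3d d⁸ ion takes the sterically preferred tetrahedral geometry. → tetrahedral.

[NiCl₄]²−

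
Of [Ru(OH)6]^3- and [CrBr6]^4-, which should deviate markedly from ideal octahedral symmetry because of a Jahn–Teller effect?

[Ru(OH)6]^3-: Summing ligand charges against the −3 overall charge gives an oxidation state of +3 for ruthenium. Ruthenium is a group-8 element; Ru(III) is therefore d⁵. A 4d ion has a large Δₒ and is invariably low-spin. The d⁵ configuration leaves the e_g set evenly filled (or empty) — no strong Jahn–Teller driving force.
[CrBr6]^4-: Each bromide is −1; balancing the −4 overall charge requires Cr(II). Chromium is a group-6 element; Cr(II) is therefore d⁴. Bromide is a weak-field ligand for a first-row metal, so the complex is high-spin. The t₂g³e_g¹ (high-spin) configuration has an unevenly filled e_g set; the Jahn–Teller theorem predicts a tetragonal distortion (typically axial elongation) to lift the degeneracy.

[CrBr6]^4-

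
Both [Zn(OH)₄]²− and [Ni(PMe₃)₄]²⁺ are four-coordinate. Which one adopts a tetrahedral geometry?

For [Zn(OH)₄]²−: Each hydroxide is −1; balancing the −2 overall charge requires Zn(II). Zn sits in group 12, so the d-electron count is 12 − 2 = 10. A d¹⁰ ion has no crystal-field stabilisation preference between square planar and tetrahedral, so four ligands adopt the sterically favoured tetrahedral geometry. → tetrahedral.
For [Ni(PMe₃)₄]²⁺: Summing ligand charges against the +2 overall charge gives an oxidation state of +2 for nickel. Ni sits in group 10, so the d-electron count is 10 − 2 = 8. Trimethylphosphine is a strong-field ligand (high in the spectrochemical series). A 3d d⁸ ion with strong-field ligands gains enough CFSE to favour square planar over tetrahedral. → square planar.

[Zn(OH)₄]²−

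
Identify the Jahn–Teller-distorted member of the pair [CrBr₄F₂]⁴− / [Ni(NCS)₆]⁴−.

[CrBr₄F₂]⁴−

[CrBr₄F₂]⁴−: Each bromide is −1; each fluoride is −1; balancing the −4 overall charge requires Cr(II). Cr sits in group 6, so the d-electron count is 6 − 2 = 4. Bromide and fluoride are weak-field ligands for a first-row metal, so the complex is high-spin. The t₂g³e_g¹ (high-spin) configuration has an unevenly filled e_g set; the Jahn–Teller theorem predicts a tetragonal distortion (typically axial elongation) to lift the degeneracy.
[Ni(NCS)₆]⁴−: Summing ligand charges against the −4 overall charge gives an oxidation state of +2 for nickel. Ni sits in group 10, so the d-electron count is 10 − 2 = 8. The d⁸ configuration leaves the e_g set evenly filled (or empty) — no strong Jahn–Teller driving force.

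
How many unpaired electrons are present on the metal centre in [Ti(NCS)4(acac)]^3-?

Summing ligand charges against the −3 overall charge gives an oxidation state of +2 for titanium.
Group 4 minus oxidation state 2 gives a d² configuration.
Counting donor atoms: 4×isothiocyanate (monodentate) → 4 donors; 1×acetylacetonate (bidentate) → 2 donors. Coordination number = 6.
In an octahedral field the d² configuration is t₂g²e_g⁰ (only one arrangement possible), giving 2 unpaired electrons.

2 unpaired electrons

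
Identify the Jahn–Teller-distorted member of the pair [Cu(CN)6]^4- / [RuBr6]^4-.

[Cu(CN)6]^4-: Each cyanide is −1; balancing the −4 overall charge requires Cu(II). Copper is a group-11 element; Cu(II) is therefore d⁹. The t₂g⁶e_g³ configuration has an unevenly filled e_g set; the Jahn–Teller theorem predicts a tetragonal distortion (typically axial elongation) to lift the degeneracy.
[RuBr6]^4-: Each bromide is −1; balancing the −4 overall charge requires Ru(II). Ruthenium is a group-8 element; Ru(II) is therefore d⁶. A 4d ion has a large Δₒ and is invariably low-spin. The d⁶ configuration leaves the e_g set evenly filled (or empty) — no strong Jahn–Teller driving force.

[Cu(CN)6]^4-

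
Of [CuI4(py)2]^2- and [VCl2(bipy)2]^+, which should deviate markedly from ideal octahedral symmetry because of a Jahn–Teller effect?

[CuI4(py)2]^2-: Each iodide is −1; pyridine is neutral; balancing the −2 overall charge requires Cu(II). Copper is a group-11 element; Cu(II) is therefore d⁹. The t₂g⁶e_g³ configuration has an unevenly filled e_g set; the Jahn–Teller theorem predicts a tetragonal distortion (typically axial elongation) to lift the degeneracy.
[VCl2(bipy)2]^+: Ligand charges: each chloride is −1; 2,2′-bipyridine is neutral. With an overall charge of +1 the vanadium centre must be in the +3 oxidation state. V sits in group 5, so the d-electron count is 5 − 3 = 2. The d² configuration leaves the e_g set evenly filled (or empty) — no strong Jahn–Teller driving force.

[CuI4(py)2]^2-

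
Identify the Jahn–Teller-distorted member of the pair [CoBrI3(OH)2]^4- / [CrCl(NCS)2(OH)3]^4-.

[CrCl(NCS)2(OH)3]^4-

[CoBrI3(OH)2]^4-: Each bromide is −1; each iodide is −1; each hydroxide is −1; balancing the −4 overall charge requires Co(II). Group 9 minus oxidation state 2 gives a d⁷ configuration. Bromide, hydroxide, and iodide are weak-field ligands for a first-row metal, so the complex is high-spin. The d⁷ configuration leaves the e_g set evenly filled (or empty) — no strong Jahn–Teller driving force.
[CrCl(NCS)2(OH)3]^4-: Summing ligand charges against the −4 overall charge gives an oxidation state of +2 for chromium. Chromium is a group-6 element; Cr(II) is therefore d⁴. Chloride, hydroxide, and isothiocyanate are weak-field ligands for a first-row metal, so the complex is high-spin. The t₂g³e_g¹ (high-spin) configuration has an unevenly filled e_g set; the Jahn–Teller theorem predicts a tetragonal distortion (typically axial elongation) to lift the degeneracy.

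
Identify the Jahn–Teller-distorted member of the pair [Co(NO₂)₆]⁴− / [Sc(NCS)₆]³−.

[Co(NO₂)₆]⁴−: Summing ligand charges against the −4 overall charge gives an oxidation state of +2 for cobalt. Group 9 minus oxidation state 2 gives a d⁷ configuration. Nitro (N-bound nitrite) is a strong-field ligand (high in the spectrochemical series) for a first-row metal, so the complex is low-spin. The t₂g⁶e_g¹ (low-spin) configuration has an unevenly filled e_g set; the Jahn–Teller theorem predicts a tetragonal distortion (typically axial elongation) to lift the degeneracy.
[Sc(NCS)₆]³−: Summing ligand charges against the −3 overall charge gives an oxidation state of +3 for scandium. Scandium is a group-3 element; Sc(III) is therefore d⁰. The d⁰ configuration leaves the e_g set evenly filled (or empty) — no strong Jahn–Teller driving force.

[Co(NO₂)₆]⁴−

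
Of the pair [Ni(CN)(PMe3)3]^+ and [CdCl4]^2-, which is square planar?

[Ni(CN)(PMe3)3]^+

For [Ni(CN)(PMe3)3]^+: Summing ligand charges against the +1 overall charge gives an oxidation state of +2 for nickel. Nickel is a group-10 element; Ni(II) is therefore d⁸. Cyanide and trimethylphosphine are strong-field ligands (high in the spectrochemical series). A 3d d⁸ ion with strong-field ligands gains enough CFSE to favour square planar over tetrahedral. → square planar.
For [CdCl4]^2-: Each chloride is −1; balancing the −2 overall charge requires Cd(II). Group 12 minus oxidation state 2 gives a d¹⁰ configuration. A d¹⁰ ion has no crystal-field stabilisation preference between square planar and tetrahedral, so four ligands adopt the sterically favoured tetrahedral geometry. → tetrahedral.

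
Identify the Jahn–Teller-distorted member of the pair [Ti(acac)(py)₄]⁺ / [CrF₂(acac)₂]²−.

[CrF₂(acac)₂]²−

[Ti(acac)(py)₄]⁺: Summing ligand charges against the +1 overall charge gives an oxidation state of +2 for titanium. Titanium is a group-4 element; Ti(II) is therefore d². The d² configuration leaves the e_g set evenly filled (or empty) — no strong Jahn–Teller driving force.
[CrF₂(acac)₂]²−: Summing ligand charges against the −2 overall charge gives an oxidation state of +2 for chromium. Group 6 minus oxidation state 2 gives a d⁴ configuration. Acetylacetonate and fluoride are weak-field ligands for a first-row metal, so the complex is high-spin. The t₂g³e_g¹ (high-spin) configuration has an unevenly filled e_g set; the Jahn–Teller theorem predicts a tetragonal distortion (typically axial elongation) to lift the degeneracy.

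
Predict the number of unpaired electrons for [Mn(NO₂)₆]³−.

Summing ligand charges against the −3 overall charge gives an oxidation state of +3 for manganese.
Manganese is a group-7 element; Mn(III) is therefore d⁴.
The spin state decides the count: Nitro (N-bound nitrite) is a strong-field ligand (high in the spectrochemical series) for a first-row metal, so the complex is low-spin.
An octahedral low-spin d⁴ ion is t₂g⁴e_g⁰, giving 2 unpaired electrons.

2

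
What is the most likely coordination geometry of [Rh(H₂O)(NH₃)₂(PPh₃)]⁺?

square planar

Summing ligand charges against the +1 overall charge gives an oxidation state of +1 for rhodium.
Rhodium is a group-9 element; Rh(I) is therefore d⁸.
With 4 monodentate ligands the coordination number is 4.
A 4d d⁸ ion has a large crystal-field splitting; square planar leaves the high-energy d_{x²−y²} orbital empty and maximises CFSE.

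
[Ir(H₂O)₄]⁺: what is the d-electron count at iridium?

d⁸

Ligand charges: water is neutral. With an overall charge of +1 the iridium centre must be in the +1 oxidation state.
Ir sits in group 9, so the d-electron count is 9 − 1 = 8.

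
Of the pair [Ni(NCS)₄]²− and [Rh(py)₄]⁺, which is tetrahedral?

For [Ni(NCS)₄]²−: Ligand charges: each isothiocyanate is −1. With an overall charge of −2 the nickel centre must be in the +2 oxidation state. Ni sits in group 10, so the d-electron count is 10 − 2 = 8. Isothiocyanate is a weak-field ligand. With weak-field ligands the CFSE gain from square planar is small, so a 3d d⁸ ion takes the sterically preferred tetrahedral geometry. → tetrahedral.
For [Rh(py)₄]⁺: Ligand charges: pyridine is neutral. With an overall charge of +1 the rhodium centre must be in the +1 oxidation state. Rhodium is a group-9 element; Rh(I) is therefore d⁸. A 4d d⁸ ion has a large crystal-field splitting; square planar leaves the high-energy d_{x²−y²} orbital empty and maximises CFSE. → square planar.

[Ni(NCS)₄]²−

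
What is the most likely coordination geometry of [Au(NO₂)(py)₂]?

Summing ligand charges against the 0 overall charge gives an oxidation state of +1 for gold.
Gold is a group-11 element; Au(I) is therefore d¹⁰.
With 3 monodentate ligands the coordination number is 3.
Three ligands around a d¹⁰ centre minimise repulsion in a trigonal-planar arrangement.

trigonal planar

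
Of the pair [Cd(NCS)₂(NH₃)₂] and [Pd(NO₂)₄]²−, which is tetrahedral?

[Cd(NCS)₂(NH₃)₂]

For [Cd(NCS)₂(NH₃)₂]: Each isothiocyanate is −1; ammonia is neutral; balancing the 0 overall charge requires Cd(II). Cd sits in group 12, so the d-electron count is 12 − 2 = 10. A d¹⁰ ion has no crystal-field stabilisation preference between square planar and tetrahedral, so four ligands adopt the sterically favoured tetrahedral geometry. → tetrahedral.
For [Pd(NO₂)₄]²−: Summing ligand charges against the −2 overall charge gives an oxidation state of +2 for palladium. Group 10 minus oxidation state 2 gives a d⁸ configuration. A 4d d⁸ ion has a large crystal-field splitting; square planar leaves the high-energy d_{x²−y²} orbital empty and maximises CFSE. → square planar.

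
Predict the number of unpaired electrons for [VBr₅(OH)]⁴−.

3 unpaired electrons

Ligand charges: each bromide is −1; each hydroxide is −1. With an overall charge of −4 the vanadium centre must be in the +2 oxidation state.
V sits in group 5, so the d-electron count is 5 − 2 = 3.
In an octahedral field the d³ configuration is t₂g³e_g⁰ (only one arrangement possible), giving 3 unpaired electrons.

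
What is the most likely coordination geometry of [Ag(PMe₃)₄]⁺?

tetrahedral

Trimethylphosphine is neutral; balancing the +1 overall charge requires Ag(I).
Silver is a group-11 element; Ag(I) is therefore d¹⁰.
With 4 monodentate ligands the coordination number is 4.
A d¹⁰ ion has no crystal-field stabilisation preference between square planar and tetrahedral, so four ligands adopt the sterically favoured tetrahedral geometry.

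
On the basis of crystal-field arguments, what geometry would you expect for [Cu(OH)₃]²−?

trigonal planar

Ligand charges: each hydroxide is −1. With an overall charge of −2 the copper centre must be in the +1 oxidation state.
Copper is a group-11 element; Cu(I) is therefore d¹⁰.
With 3 monodentate ligands the coordination number is 3.
Three ligands around a d¹⁰ centre minimise repulsion in a trigonal-planar arrangement.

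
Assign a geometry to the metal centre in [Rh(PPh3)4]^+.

Summing ligand charges against the +1 overall charge gives an oxidation state of +1 for rhodium.
Rhodium is a group-9 element; Rh(I) is therefore d⁸.
Coordination number: 4.
A 4d d⁸ ion has a large crystal-field splitting; square planar leaves the high-energy d_{x²−y²} orbital empty and maximises CFSE.

square planar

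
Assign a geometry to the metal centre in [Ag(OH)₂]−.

Ligand charges: each hydroxide is −1. With an overall charge of −1 the silver centre must be in the +1 oxidation state.
Group 11 minus oxidation state 1 gives a d¹⁰ configuration.
Coordination number: 2.
A d¹⁰ ion with only two ligands adopts a linear arrangement (sp hybridisation; no CFSE preference).

linear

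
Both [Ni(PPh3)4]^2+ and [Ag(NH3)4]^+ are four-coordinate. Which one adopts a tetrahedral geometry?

[Ag(NH3)4]^+

For [Ni(PPh3)4]^2+: Ligand charges: triphenylphosphine is neutral. With an overall charge of +2 the nickel centre must be in the +2 oxidation state. Group 10 minus oxidation state 2 gives a d⁸ configuration. Triphenylphosphine is a strong-field ligand (high in the spectrochemical series). A 3d d⁸ ion with strong-field ligands gains enough CFSE to favour square planar over tetrahedral. → square planar.
For [Ag(NH3)4]^+: Ligand charges: ammonia is neutral. With an overall charge of +1 the silver centre must be in the +1 oxidation state. Group 11 minus oxidation state 1 gives a d¹⁰ configuration. A d¹⁰ ion has no crystal-field stabilisation preference between square planar and tetrahedral, so four ligands adopt the sterically favoured tetrahedral geometry. → tetrahedral.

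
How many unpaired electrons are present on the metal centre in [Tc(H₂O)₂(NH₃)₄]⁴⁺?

Water is neutral; ammonia is neutral; balancing the +4 overall charge requires Tc(IV).
Technetium is a group-7 element; Tc(IV) is therefore d³.
In an octahedral field the d³ configuration is t₂g³e_g⁰ (only one arrangement possible), giving 3 unpaired electrons.

3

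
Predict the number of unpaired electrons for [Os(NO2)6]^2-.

Summing ligand charges against the −2 overall charge gives an oxidation state of +4 for osmium.
Os sits in group 8, so the d-electron count is 8 − 4 = 4.
The spin state decides the count: a 5d ion has a large Δₒ and is invariably low-spin.
An octahedral low-spin d⁴ ion is t₂g⁴e_g⁰, giving 2 unpaired electrons.

2 unpaired electrons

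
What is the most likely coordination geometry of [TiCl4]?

Each chloride is −1; balancing the 0 overall charge requires Ti(IV).
Titanium is a group-4 element; Ti(IV) is therefore d⁰.
With 4 monodentate ligands the coordination number is 4.
A d⁰ ion has no crystal-field stabilisation preference between square planar and tetrahedral, so four ligands adopt the sterically favoured tetrahedral geometry.

tetrahedral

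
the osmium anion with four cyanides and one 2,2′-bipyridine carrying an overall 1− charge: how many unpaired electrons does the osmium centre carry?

Summing ligand charges against the −1 overall charge gives an oxidation state of +3 for osmium.
Group 8 minus oxidation state 3 gives a d⁵ configuration.
Counting donor atoms: 4×cyanide (monodentate) → 4 donors; 1×2,2′-bipyridine (bidentate) → 2 donors. Coordination number = 6.
The spin state decides the count: a 5d ion has a large Δₒ and is invariably low-spin.
An octahedral low-spin d⁵ ion is t₂g⁵e_g⁰, giving 1 unpaired electron.

1 unpaired electron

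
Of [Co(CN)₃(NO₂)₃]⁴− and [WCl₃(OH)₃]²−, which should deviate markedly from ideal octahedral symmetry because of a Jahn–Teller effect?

[Co(CN)₃(NO₂)₃]⁴−

[Co(CN)₃(NO₂)₃]⁴−: Summing ligand charges against the −4 overall charge gives an oxidation state of +2 for cobalt. Group 9 minus oxidation state 2 gives a d⁷ configuration. Cyanide and nitro (N-bound nitrite) are strong-field ligands (high in the spectrochemical series) for a first-row metal, so the complex is low-spin. The t₂g⁶e_g¹ (low-spin) configuration has an unevenly filled e_g set; the Jahn–Teller theorem predicts a tetragonal distortion (typically axial elongation) to lift the degeneracy.
[WCl₃(OH)₃]²−: Each chloride is −1; each hydroxide is −1; balancing the −2 overall charge requires W(IV). Tungsten is a group-6 element; W(IV) is therefore d². The d² configuration leaves the e_g set evenly filled (or empty) — no strong Jahn–Teller driving force.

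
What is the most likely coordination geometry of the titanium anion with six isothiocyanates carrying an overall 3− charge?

octahedral

Summing ligand charges against the −3 overall charge gives an oxidation state of +3 for titanium.
Titanium is a group-4 element; Ti(III) is therefore d¹.
With 6 monodentate ligands the coordination number is 6.
Six donors around a single metal centre give an octahedral coordination sphere.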